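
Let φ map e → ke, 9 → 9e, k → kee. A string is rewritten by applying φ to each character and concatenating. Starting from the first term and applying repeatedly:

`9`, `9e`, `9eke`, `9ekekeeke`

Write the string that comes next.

9ekekeekekeekekekeeke

Apply φ to 9ekekeeke symbol by symbol: 9→9e, e→ke, k→kee, e→ke, k→kee, e→ke, e→ke, k→kee, e→ke; joined: 9e ke kee ke kee ke ke kee ke.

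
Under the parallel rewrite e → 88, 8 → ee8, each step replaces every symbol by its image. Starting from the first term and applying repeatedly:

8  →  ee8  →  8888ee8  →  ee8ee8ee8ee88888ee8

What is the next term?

φ(ee8ee8ee8ee88888ee8) expands symbol-by-symbol to 88 88 ee8 88 88 ee8 88 88 ee8 88 88 ee8 ee8 ee8 ee8 ee8 88 88 ee8; joining the 19 pieces gives the next term.

8888ee88888ee88888ee88888ee8ee8ee8ee8ee88888ee8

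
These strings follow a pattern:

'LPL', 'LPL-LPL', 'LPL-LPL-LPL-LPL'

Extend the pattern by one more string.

Every step duplicates the string with '-' between the halves.
So the next term is two copies of LPL-LPL-LPL-LPL with '-' between the halves.

LPL-LPL-LPL-LPL-LPL-LPL-LPL-LPL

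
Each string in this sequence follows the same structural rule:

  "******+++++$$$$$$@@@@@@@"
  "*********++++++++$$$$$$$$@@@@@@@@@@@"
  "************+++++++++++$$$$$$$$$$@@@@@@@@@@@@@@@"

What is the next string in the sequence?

Term n consists of 3n *'s, followed by 3n-1 +'s, followed by 2n+2 $'s, followed by 4n-1 @'s, where the shown terms are n = 2, 3, 4.
At n = 5 the blocks have lengths 15, 14, 12, 19.

***************++++++++++++++$$$$$$$$$$$$@@@@@@@@@@@@@@@@@@@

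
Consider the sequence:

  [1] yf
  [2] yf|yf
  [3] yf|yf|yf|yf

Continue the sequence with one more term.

yf|yf|yf|yf|yf|yf|yf|yf

Each string is two copies of the previous one joined by '|'.
One more doubling of yf|yf|yf|yf gives the answer.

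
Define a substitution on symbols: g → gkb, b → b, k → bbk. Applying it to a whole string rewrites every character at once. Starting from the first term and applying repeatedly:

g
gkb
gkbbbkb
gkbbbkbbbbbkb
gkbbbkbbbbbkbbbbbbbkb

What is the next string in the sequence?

gkbbbkbbbbbkbbbbbbbkbbbbbbbbbkb

φ(gkbbbkbbbbbkbbbbbbbkb) expands symbol-by-symbol to gkb bbk b b b bbk b b b b b bbk b b b b b b b bbk b; joining the 21 pieces gives the next term.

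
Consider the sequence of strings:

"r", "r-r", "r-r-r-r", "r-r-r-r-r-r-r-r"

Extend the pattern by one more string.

s(k+1) = s(k)·-·s(k) — each term doubles the last with '-' between the halves.
One more doubling of r-r-r-r-r-r-r-r gives the answer.

r-r-r-r-r-r-r-r-r-r-r-r-r-r-r-r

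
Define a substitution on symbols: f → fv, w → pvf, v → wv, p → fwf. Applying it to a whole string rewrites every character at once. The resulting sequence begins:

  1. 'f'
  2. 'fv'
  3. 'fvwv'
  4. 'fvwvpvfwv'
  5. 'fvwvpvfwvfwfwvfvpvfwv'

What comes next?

Rewriting the 21 symbols of fvwvpvfwvfwfwvfvpvfwv one by one yields fv wv pvf wv fwf wv fv pvf wv fv pvf fv pvf wv fv wv fwf wv fv pvf wv; concatenated:

fvwvpvfwvfwfwvfvpvfwvfvpvffvpvfwvfvwvfwfwvfvpvfwv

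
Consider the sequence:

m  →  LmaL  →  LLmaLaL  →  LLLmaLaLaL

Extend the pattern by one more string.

Each term wraps the previous one in L on the left and aL on the right.
Applying this once more to LLLmaLaLaL:

LLLLmaLaLaLaL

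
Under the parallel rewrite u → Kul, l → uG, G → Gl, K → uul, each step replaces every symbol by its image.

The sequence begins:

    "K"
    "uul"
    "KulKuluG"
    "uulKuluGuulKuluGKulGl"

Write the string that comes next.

φ(uulKuluGuulKuluGKulGl) expands symbol-by-symbol to Kul Kul uG uul Kul uG Kul Gl Kul Kul uG uul Kul uG Kul Gl uul Kul uG Gl uG; joining the 21 pieces gives the next term.

KulKuluGuulKuluGKulGlKulKuluGuulKuluGKulGluulKuluGGluG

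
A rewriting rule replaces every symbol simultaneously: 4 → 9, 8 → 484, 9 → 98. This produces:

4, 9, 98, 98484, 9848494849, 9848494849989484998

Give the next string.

98484948499894849989848498948499898484

φ(9848494849989484998) expands symbol-by-symbol to 98 484 9 484 9 98 9 484 9 98 98 484 98 9 484 9 98 98 484; joining the 19 pieces gives the next term.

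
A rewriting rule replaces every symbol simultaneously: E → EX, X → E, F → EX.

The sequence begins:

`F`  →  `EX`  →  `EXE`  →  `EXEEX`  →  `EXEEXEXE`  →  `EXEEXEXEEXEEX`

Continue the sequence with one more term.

Rewriting the 13 symbols of EXEEXEXEEXEEX one by one yields EX E EX EX E EX E EX EX E EX EX E; concatenated:

EXEEXEXEEXEEXEXEEXEXE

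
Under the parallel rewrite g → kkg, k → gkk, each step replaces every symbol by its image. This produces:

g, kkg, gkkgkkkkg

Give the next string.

kkggkkgkkkkggkkgkkgkkgkkkkg

Apply φ to gkkgkkkkg symbol by symbol: g→kkg, k→gkk, k→gkk, g→kkg, k→gkk, k→gkk, k→gkk, k→gkk, g→kkg; joined: kkg gkk gkk kkg gkk gkk gkk gkk kkg.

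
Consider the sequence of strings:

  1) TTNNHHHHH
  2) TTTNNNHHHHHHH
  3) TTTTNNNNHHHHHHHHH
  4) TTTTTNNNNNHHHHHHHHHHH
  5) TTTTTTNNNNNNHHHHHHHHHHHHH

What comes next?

TTTTTTTNNNNNNNHHHHHHHHHHHHHHH

Reading off run lengths: T runs 2, 3, 4, 5, 6; N runs 2, 3, 4, 5, 6; H runs 5, 7, 9, 11, 13 — each is linear in n, where the shown terms are n = 2, 3, 4, 5, 6.
For the next term, n = 7, so the run lengths are 7, 7, 15.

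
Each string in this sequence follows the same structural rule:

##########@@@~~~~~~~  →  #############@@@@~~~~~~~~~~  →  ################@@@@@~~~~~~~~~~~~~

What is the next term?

Reading off run lengths: # runs 10, 13, 16; @ runs 3, 4, 5; ~ runs 7, 10, 13 — each is linear in n, where the shown terms are n = 3, 4, 5.
For the next term, n = 6, so the run lengths are 19, 6, 16.

###################@@@@@@~~~~~~~~~~~~~~~~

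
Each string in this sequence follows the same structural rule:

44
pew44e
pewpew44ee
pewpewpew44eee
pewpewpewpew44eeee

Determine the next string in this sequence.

pewpewpewpewpew44eeeee

Each term wraps the previous one in pew on the left and e on the right.
So the next term is pew·pewpewpewpew44eeee·e.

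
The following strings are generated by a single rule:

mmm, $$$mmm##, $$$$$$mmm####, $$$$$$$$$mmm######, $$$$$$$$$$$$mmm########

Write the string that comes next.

Every step adds $$$ to the front and ## to the end of the previous string.
Applying this once more to $$$$$$$$$$$$mmm########:

$$$$$$$$$$$$$$$mmm##########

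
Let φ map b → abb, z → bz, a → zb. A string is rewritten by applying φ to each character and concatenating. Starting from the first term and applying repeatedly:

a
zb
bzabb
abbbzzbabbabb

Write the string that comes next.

Applying the rule to each of the 13 symbols of abbbzzbabbabb gives the pieces zb abb abb abb bz bz abb zb abb abb zb abb abb, which concatenate to the answer.

zbabbabbabbbzbzabbzbabbabbzbabbabb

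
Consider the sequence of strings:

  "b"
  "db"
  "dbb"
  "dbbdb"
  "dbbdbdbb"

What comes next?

dbbdbdbbdbbdb

Each term (from the third on) is the previous term followed by the one before it: term 3 = db·b = dbb.
So term 6 is dbbdbdbb·dbbdb.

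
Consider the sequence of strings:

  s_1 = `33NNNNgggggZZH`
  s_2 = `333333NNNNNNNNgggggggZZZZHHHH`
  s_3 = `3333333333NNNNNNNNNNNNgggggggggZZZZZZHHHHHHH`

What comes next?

33333333333333NNNNNNNNNNNNNNNNgggggggggggZZZZZZZZHHHHHHHHHH

The n-th term is 4n-2 3's then 4n N's then 2n+3 g's then 2n Z's then 3n-2 H's (n = 1, 2, …).
For the next term, n = 4, so the run lengths are 14, 16, 11, 8, 10.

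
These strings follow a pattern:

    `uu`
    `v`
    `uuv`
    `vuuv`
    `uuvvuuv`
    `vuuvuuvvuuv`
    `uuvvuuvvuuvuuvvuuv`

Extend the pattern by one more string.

Each term (from the third on) is the two preceding terms concatenated in order: term 3 = uu·v = uuv.
Continuing: vuuvuuvvuuv · uuvvuuvvuuvuuvvuuv gives term 8.

vuuvuuvvuuvuuvvuuvvuuvuuvvuuv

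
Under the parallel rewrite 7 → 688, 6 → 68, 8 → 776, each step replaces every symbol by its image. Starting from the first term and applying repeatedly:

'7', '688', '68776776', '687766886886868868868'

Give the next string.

6877668868868687767766877677668776687767766877677668776

φ(687766886886868868868) expands symbol-by-symbol to 68 776 688 688 68 68 776 776 68 776 776 68 776 68 776 776 68 776 776 68 776; joining the 21 pieces gives the next term.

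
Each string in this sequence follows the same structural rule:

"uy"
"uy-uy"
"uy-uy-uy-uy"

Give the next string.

Each string is two copies of the previous one joined by '-'.
Doubling uy-uy-uy-uy with '-' between the halves:

uy-uy-uy-uy-uy-uy-uy-uy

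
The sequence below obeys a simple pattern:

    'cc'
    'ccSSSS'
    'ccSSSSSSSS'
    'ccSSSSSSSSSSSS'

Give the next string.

Each term is the previous one with SSSS appended.
One more step from ccSSSSSSSSSSSS gives the answer.

ccSSSSSSSSSSSSSSSS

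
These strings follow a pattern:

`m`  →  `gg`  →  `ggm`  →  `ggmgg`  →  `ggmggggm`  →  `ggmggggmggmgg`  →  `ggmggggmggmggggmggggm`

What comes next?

ggmggggmggmggggmggggmggmggggmggmgg

From term 3 onward, concatenate the last term with the second-to-last: gg·m = ggm, ggm·gg = ggmgg, …
So term 8 is ggmggggmggmggggmggggm·ggmggggmggmgg.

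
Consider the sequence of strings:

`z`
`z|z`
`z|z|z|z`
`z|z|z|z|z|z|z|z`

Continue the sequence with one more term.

Every step duplicates the string with '|' between the halves.
One more doubling of z|z|z|z|z|z|z|z gives the answer.

z|z|z|z|z|z|z|z|z|z|z|z|z|z|z|z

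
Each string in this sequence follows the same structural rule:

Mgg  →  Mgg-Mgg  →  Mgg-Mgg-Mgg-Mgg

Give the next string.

Mgg-Mgg-Mgg-Mgg-Mgg-Mgg-Mgg-Mgg

Each string is two copies of the previous one joined by '-'.
One more doubling of Mgg-Mgg-Mgg-Mgg gives the answer.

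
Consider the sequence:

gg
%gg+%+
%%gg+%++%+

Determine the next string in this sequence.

s(k+1) = %·s(k)·+%+, so each term gains % as a prefix and +%+ as a suffix.
Applying this once more to %%gg+%++%+:

%%%gg+%++%++%+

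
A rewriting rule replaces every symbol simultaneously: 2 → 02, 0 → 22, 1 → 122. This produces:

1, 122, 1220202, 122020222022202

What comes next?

1220202220222020202220202022202

Applying the rule to each of the 15 symbols of 122020222022202 gives the pieces 122 02 02 22 02 22 02 02 02 22 02 02 02 22 02, which concatenate to the answer.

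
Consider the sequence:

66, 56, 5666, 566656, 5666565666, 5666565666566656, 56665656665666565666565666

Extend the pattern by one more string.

Each term (from the third on) is the previous term followed by the one before it: term 3 = 56·66 = 5666.
Continuing: 56665656665666565666565666 · 5666565666566656 gives term 8.

566656566656665656665656665666565666566656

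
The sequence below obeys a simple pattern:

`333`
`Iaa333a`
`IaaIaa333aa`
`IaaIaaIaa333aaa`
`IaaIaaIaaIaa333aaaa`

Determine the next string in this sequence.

IaaIaaIaaIaaIaa333aaaaa

s(k+1) = Iaa·s(k)·a, so each term gains Iaa as a prefix and a as a suffix.
One more step from IaaIaaIaaIaa333aaaa gives the answer.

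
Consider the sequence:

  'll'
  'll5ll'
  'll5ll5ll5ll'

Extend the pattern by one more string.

ll5ll5ll5ll5ll5ll5ll5ll

Every step duplicates the string with '5' between the halves.
So the next term is two copies of ll5ll5ll5ll with '5' between the halves.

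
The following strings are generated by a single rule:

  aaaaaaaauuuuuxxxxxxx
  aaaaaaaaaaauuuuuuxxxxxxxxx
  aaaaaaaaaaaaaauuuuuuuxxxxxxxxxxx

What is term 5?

Reading off run lengths: a runs 8, 11, 14; u runs 5, 6, 7; x runs 7, 9, 11 — each is linear in n, where the shown terms are n = 2, 3, 4.
Setting n = 6 gives 20, 9, 15 characters in each block.

aaaaaaaaaaaaaaaaaaaauuuuuuuuuxxxxxxxxxxxxxxx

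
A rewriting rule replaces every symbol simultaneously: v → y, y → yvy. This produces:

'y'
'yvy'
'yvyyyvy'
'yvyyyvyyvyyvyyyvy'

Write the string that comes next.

Rewriting the 17 symbols of yvyyyvyyvyyvyyyvy one by one yields yvy y yvy yvy yvy y yvy yvy y yvy yvy y yvy yvy yvy y yvy; concatenated:

yvyyyvyyvyyvyyyvyyvyyyvyyvyyyvyyvyyvyyyvy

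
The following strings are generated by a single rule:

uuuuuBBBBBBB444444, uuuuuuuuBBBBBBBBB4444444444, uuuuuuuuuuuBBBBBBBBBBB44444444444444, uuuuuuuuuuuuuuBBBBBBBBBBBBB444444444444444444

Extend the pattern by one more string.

Each string has the form u^{3n-1} B^{2n+3} 4^{4n-2}, where the shown terms are n = 2, 3, 4, 5.
For the next term, n = 6, so the run lengths are 17, 15, 22.

uuuuuuuuuuuuuuuuuBBBBBBBBBBBBBBB4444444444444444444444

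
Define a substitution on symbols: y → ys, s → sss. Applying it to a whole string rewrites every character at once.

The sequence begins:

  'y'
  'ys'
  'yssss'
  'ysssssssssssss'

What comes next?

φ(ysssssssssssss) expands symbol-by-symbol to ys sss sss sss sss sss sss sss sss sss sss sss sss sss; joining the 14 pieces gives the next term.

yssssssssssssssssssssssssssssssssssssssss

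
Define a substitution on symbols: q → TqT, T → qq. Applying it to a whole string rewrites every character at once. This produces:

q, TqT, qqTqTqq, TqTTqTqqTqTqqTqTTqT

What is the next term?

Replace each of the 19 characters of TqTTqTqqTqTqqTqTTqT in place — qq TqT qq qq TqT qq TqT TqT qq TqT qq TqT TqT qq TqT qq qq TqT qq — and concatenate.

qqTqTqqqqTqTqqTqTTqTqqTqTqqTqTTqTqqTqTqqqqTqTqq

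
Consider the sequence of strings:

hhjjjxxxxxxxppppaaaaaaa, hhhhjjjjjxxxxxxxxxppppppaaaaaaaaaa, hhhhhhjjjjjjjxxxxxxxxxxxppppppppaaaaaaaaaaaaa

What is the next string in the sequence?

Reading off run lengths: h runs 2, 4, 6; j runs 3, 5, 7; x runs 7, 9, 11; p runs 4, 6, 8; a runs 7, 10, 13 — each is linear in n, where the shown terms are n = 2, 3, 4.
At n = 5 the blocks have lengths 8, 9, 13, 10, 16.

hhhhhhhhjjjjjjjjjxxxxxxxxxxxxxppppppppppaaaaaaaaaaaaaaaa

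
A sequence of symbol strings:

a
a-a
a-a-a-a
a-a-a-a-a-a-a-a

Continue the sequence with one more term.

Every step duplicates the string with '-' between the halves.
Doubling a-a-a-a-a-a-a-a with '-' between the halves:

a-a-a-a-a-a-a-a-a-a-a-a-a-a-a-a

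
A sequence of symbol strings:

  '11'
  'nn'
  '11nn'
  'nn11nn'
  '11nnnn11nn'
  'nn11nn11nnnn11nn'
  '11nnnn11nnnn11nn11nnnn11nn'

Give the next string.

From term 3 onward, concatenate the second-to-last term with the last: 11·nn = 11nn, nn·11nn = nn11nn, …
The next term joins nn11nn11nnnn11nn and 11nnnn11nnnn11nn11nnnn11nn.

nn11nn11nnnn11nn11nnnn11nnnn11nn11nnnn11nn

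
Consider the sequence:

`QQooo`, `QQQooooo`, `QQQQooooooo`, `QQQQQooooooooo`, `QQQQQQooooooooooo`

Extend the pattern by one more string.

QQQQQQQooooooooooooo

The n-th term is n+1 Q's then 2n+1 o's (n = 1, 2, …).
For the next term, n = 6, so the run lengths are 7, 13.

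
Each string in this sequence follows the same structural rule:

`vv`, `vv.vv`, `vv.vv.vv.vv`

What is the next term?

Each string is two copies of the previous one joined by '.'.
Doubling vv.vv.vv.vv with '.' between the halves:

vv.vv.vv.vv.vv.vv.vv.vv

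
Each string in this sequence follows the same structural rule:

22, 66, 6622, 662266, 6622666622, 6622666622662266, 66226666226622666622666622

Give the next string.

Each term (from the third on) is the previous term followed by the one before it: term 3 = 66·22 = 6622.
The next term joins 66226666226622666622666622 and 6622666622662266.

662266662266226666226666226622666622662266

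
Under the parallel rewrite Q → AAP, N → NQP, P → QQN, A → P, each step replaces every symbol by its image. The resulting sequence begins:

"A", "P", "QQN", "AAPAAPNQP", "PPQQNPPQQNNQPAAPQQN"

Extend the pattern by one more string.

Rewriting the 19 symbols of PPQQNPPQQNNQPAAPQQN one by one yields QQN QQN AAP AAP NQP QQN QQN AAP AAP NQP NQP AAP QQN P P QQN AAP AAP NQP; concatenated:

QQNQQNAAPAAPNQPQQNQQNAAPAAPNQPNQPAAPQQNPPQQNAAPAAPNQP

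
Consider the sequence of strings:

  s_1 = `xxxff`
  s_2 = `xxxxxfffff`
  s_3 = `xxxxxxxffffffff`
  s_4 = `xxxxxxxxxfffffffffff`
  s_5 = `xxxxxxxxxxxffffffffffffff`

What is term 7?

Each string has the form x^{2n+1} f^{3n-1} (n = 1, 2, …).
At n = 7 the blocks have lengths 15, 20.

xxxxxxxxxxxxxxxffffffffffffffffffff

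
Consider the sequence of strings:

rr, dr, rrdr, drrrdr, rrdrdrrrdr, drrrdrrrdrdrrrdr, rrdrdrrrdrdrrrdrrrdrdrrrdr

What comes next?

From term 3 onward, concatenate the second-to-last term with the last: rr·dr = rrdr, dr·rrdr = drrrdr, …
So term 8 is drrrdrrrdrdrrrdr·rrdrdrrrdrdrrrdrrrdrdrrrdr.

drrrdrrrdrdrrrdrrrdrdrrrdrdrrrdrrrdrdrrrdr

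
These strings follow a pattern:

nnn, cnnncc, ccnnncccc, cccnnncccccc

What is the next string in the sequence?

Every step adds c to the front and cc to the end of the previous string.
Applying this once more to cccnnncccccc:

ccccnnncccccccc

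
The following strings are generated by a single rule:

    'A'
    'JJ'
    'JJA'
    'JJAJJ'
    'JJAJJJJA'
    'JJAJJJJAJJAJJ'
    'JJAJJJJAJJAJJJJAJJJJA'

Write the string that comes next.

From term 3 onward, concatenate the last term with the second-to-last: JJ·A = JJA, JJA·JJ = JJAJJ, …
The next term joins JJAJJJJAJJAJJJJAJJJJA and JJAJJJJAJJAJJ.

JJAJJJJAJJAJJJJAJJJJAJJAJJJJAJJAJJ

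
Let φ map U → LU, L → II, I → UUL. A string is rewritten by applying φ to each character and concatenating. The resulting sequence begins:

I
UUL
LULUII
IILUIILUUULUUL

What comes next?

UULUULIILUUULUULIILULULUIILULUII

Applying the rule to each of the 14 symbols of IILUIILUUULUUL gives the pieces UUL UUL II LU UUL UUL II LU LU LU II LU LU II, which concatenate to the answer.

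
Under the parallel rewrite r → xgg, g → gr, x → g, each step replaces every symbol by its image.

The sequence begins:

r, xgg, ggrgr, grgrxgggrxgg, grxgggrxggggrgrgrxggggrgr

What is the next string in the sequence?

Rewriting the 25 symbols of grxgggrxggggrgrgrxggggrgr one by one yields gr xgg g gr gr gr xgg g gr gr gr gr xgg gr xgg gr xgg g gr gr gr gr xgg gr xgg; concatenated:

grxggggrgrgrxggggrgrgrgrxgggrxgggrxggggrgrgrgrxgggrxgg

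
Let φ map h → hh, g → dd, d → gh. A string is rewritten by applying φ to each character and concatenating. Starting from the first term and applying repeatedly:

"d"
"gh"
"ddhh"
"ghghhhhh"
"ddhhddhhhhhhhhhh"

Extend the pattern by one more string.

φ(ddhhddhhhhhhhhhh) expands symbol-by-symbol to gh gh hh hh gh gh hh hh hh hh hh hh hh hh hh hh; joining the 16 pieces gives the next term.

ghghhhhhghghhhhhhhhhhhhhhhhhhhhh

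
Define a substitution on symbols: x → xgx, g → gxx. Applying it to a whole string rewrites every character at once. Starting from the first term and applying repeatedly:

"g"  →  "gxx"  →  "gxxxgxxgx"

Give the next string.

Apply φ to gxxxgxxgx symbol by symbol: g→gxx, x→xgx, x→xgx, x→xgx, g→gxx, x→xgx, x→xgx, g→gxx, x→xgx; joined: gxx xgx xgx xgx gxx xgx xgx gxx xgx.

gxxxgxxgxxgxgxxxgxxgxgxxxgx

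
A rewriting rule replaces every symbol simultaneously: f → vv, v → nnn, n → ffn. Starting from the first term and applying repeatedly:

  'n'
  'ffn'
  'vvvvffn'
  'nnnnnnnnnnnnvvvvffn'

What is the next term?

ffnffnffnffnffnffnffnffnffnffnffnffnnnnnnnnnnnnnvvvvffn

Applying the rule to each of the 19 symbols of nnnnnnnnnnnnvvvvffn gives the pieces ffn ffn ffn ffn ffn ffn ffn ffn ffn ffn ffn ffn nnn nnn nnn nnn vv vv ffn, which concatenate to the answer.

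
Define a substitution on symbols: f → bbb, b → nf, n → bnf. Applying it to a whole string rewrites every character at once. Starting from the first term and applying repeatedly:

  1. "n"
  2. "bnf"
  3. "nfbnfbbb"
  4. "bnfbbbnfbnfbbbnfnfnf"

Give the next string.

Rewriting the 20 symbols of bnfbbbnfbnfbbbnfnfnf one by one yields nf bnf bbb nf nf nf bnf bbb nf bnf bbb nf nf nf bnf bbb bnf bbb bnf bbb; concatenated:

nfbnfbbbnfnfnfbnfbbbnfbnfbbbnfnfnfbnfbbbbnfbbbbnfbbb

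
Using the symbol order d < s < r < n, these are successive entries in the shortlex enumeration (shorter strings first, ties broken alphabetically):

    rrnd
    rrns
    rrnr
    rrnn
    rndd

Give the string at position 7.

Advancing 2 positions from rndd through rndd → rnds reaches term 7.

rndr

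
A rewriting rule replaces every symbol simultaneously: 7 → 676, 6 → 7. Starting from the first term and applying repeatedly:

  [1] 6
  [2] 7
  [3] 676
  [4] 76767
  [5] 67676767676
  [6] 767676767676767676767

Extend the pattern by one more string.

6767676767676767676767676767676767676767676

Applying the rule to each of the 21 symbols of 767676767676767676767 gives the pieces 676 7 676 7 676 7 676 7 676 7 676 7 676 7 676 7 676 7 676 7 676, which concatenate to the answer.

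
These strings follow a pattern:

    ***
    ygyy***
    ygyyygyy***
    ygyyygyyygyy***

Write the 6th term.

The strings grow by a fixed prefix ygyy each time.
From ygyyygyyygyy***, 2 further steps: ygyyygyyygyy*** → ygyyygyyygyyygyy*** → (answer).

ygyyygyyygyyygyyygyy***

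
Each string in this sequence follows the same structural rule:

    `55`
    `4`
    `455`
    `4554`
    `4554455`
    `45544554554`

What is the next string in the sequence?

This is a Fibonacci-style word recurrence s(k) = s(k−1)·s(k−2): e.g. 4·55 = 455.
The next term joins 45544554554 and 4554455.

455445545544554455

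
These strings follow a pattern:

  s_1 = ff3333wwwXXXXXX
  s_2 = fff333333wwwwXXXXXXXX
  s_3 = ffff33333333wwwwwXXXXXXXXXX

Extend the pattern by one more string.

fffff3333333333wwwwwwXXXXXXXXXXXX

The n-th term is n f's then 2n 3's then n+1 w's then 2n+2 X's, where the shown terms are n = 2, 3, 4.
For the next term, n = 5, so the run lengths are 5, 10, 6, 12.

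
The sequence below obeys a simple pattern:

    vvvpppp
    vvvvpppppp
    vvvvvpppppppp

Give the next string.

Reading off run lengths: v runs 3, 4, 5; p runs 4, 6, 8 — each is linear in n, where the shown terms are n = 2, 3, 4.
At n = 5 the blocks have lengths 6, 10.

vvvvvvpppppppppp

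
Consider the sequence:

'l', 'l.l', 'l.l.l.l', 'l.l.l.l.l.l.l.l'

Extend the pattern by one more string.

Every step duplicates the string with '.' between the halves.
Doubling l.l.l.l.l.l.l.l with '.' between the halves:

l.l.l.l.l.l.l.l.l.l.l.l.l.l.l.l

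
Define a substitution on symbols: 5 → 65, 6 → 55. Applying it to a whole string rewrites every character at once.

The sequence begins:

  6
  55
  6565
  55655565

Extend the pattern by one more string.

Apply φ to 55655565 symbol by symbol: 5→65, 5→65, 6→55, 5→65, 5→65, 5→65, 6→55, 5→65; joined: 65 65 55 65 65 65 55 65.

6565556565655565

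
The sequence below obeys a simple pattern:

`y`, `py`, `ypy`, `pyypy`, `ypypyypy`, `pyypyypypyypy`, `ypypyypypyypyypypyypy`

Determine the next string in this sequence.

pyypyypypyypyypypyypypyypyypypyypy

From term 3 onward, concatenate the second-to-last term with the last: y·py = ypy, py·ypy = pyypy, …
The next term joins pyypyypypyypy and ypypyypypyypyypypyypy.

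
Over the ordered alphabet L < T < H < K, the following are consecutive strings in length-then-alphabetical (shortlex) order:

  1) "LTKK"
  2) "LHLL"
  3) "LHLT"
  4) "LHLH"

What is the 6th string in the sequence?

Stepping forward 2 times from LHLH: LHLH → LHLK, then the target.

LHTL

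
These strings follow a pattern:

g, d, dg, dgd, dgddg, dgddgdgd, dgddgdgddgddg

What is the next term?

Each term (from the third on) is the previous term followed by the one before it: term 3 = d·g = dg.
So term 8 is dgddgdgddgddg·dgddgdgd.

dgddgdgddgddgdgddgdgd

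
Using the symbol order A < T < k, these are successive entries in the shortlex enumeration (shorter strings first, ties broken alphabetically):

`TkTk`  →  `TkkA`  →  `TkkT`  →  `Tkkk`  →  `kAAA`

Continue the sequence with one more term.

kAAT

Find the rightmost character of kAAA below k, bump it to the next letter, and reset everything to its right to A.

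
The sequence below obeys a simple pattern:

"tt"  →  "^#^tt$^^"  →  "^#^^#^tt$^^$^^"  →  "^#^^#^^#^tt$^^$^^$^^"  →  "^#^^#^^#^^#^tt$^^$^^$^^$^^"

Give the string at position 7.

^#^^#^^#^^#^^#^^#^tt$^^$^^$^^$^^$^^$^^

Every step adds ^#^ to the front and $^^ to the end of the previous string.
From ^#^^#^^#^^#^tt$^^$^^$^^$^^, 2 further steps: ^#^^#^^#^^#^tt$^^$^^$^^$^^ → ^#^^#^^#^^#^^#^tt$^^$^^$^^$^^$^^ → (answer).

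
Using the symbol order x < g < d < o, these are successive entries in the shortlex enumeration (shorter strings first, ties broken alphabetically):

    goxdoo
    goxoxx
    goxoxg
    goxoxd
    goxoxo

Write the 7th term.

goxogg

Continuing the enumeration 2 steps past goxoxo: goxoxo → goxogx → (answer).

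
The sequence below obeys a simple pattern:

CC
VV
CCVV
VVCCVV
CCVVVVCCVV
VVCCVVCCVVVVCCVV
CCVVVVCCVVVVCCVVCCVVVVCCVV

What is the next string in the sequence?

From term 3 onward, concatenate the second-to-last term with the last: CC·VV = CCVV, VV·CCVV = VVCCVV, …
The next term joins VVCCVVCCVVVVCCVV and CCVVVVCCVVVVCCVVCCVVVVCCVV.

VVCCVVCCVVVVCCVVCCVVVVCCVVVVCCVVCCVVVVCCVV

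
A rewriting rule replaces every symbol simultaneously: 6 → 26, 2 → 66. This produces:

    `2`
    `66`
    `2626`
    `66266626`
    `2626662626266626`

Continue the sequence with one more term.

Rewriting the 16 symbols of 2626662626266626 one by one yields 66 26 66 26 26 26 66 26 66 26 66 26 26 26 66 26; concatenated:

66266626262666266626662626266626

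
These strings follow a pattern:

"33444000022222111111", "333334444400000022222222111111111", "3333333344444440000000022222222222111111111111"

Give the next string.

33333333333444444444000000000022222222222222111111111111111

Each string has the form 3^{3n-1} 4^{2n+1} 0^{2n+2} 2^{3n+2} 1^{3n+3} (n = 1, 2, …).
At n = 4 the blocks have lengths 11, 9, 10, 14, 15.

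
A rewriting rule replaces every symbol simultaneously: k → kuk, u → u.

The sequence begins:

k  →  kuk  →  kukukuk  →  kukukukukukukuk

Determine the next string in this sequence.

Replace each of the 15 characters of kukukukukukukuk in place — kuk u kuk u kuk u kuk u kuk u kuk u kuk u kuk — and concatenate.

kukukukukukukukukukukukukukukuk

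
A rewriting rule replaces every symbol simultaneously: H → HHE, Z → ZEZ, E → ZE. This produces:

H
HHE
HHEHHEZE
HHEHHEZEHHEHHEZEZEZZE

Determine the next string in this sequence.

HHEHHEZEHHEHHEZEZEZZEHHEHHEZEHHEHHEZEZEZZEZEZZEZEZZEZZE

φ(HHEHHEZEHHEHHEZEZEZZE) expands symbol-by-symbol to HHE HHE ZE HHE HHE ZE ZEZ ZE HHE HHE ZE HHE HHE ZE ZEZ ZE ZEZ ZE ZEZ ZEZ ZE; joining the 21 pieces gives the next term.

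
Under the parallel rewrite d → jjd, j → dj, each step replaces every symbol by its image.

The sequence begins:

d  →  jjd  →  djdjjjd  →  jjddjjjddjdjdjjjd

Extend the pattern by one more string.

Rewriting the 17 symbols of jjddjjjddjdjdjjjd one by one yields dj dj jjd jjd dj dj dj jjd jjd dj jjd dj jjd dj dj dj jjd; concatenated:

djdjjjdjjddjdjdjjjdjjddjjjddjjjddjdjdjjjd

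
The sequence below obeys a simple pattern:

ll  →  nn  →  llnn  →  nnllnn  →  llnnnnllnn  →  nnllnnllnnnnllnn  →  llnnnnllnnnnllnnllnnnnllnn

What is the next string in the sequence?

nnllnnllnnnnllnnllnnnnllnnnnllnnllnnnnllnn

Each term (from the third on) is the two preceding terms concatenated in order: term 3 = ll·nn = llnn.
So term 8 is nnllnnllnnnnllnn·llnnnnllnnnnllnnllnnnnllnn.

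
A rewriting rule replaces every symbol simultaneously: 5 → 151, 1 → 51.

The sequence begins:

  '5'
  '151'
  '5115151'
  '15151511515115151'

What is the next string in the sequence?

51151511515115151511515115151511515115151

Applying the rule to each of the 17 symbols of 15151511515115151 gives the pieces 51 151 51 151 51 151 51 51 151 51 151 51 51 151 51 151 51, which concatenate to the answer.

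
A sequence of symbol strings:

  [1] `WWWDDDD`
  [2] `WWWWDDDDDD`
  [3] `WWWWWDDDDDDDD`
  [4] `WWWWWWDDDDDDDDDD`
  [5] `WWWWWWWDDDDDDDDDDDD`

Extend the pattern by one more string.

Each string has the form W^{n+1} D^{2n}, where the shown terms are n = 2, 3, 4, 5, 6.
At n = 7 the blocks have lengths 8, 14.

WWWWWWWWDDDDDDDDDDDDDD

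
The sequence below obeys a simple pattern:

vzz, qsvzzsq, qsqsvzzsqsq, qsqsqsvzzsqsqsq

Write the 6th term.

qsqsqsqsqsvzzsqsqsqsqsq

Each term wraps the previous one in qs on the left and sq on the right.
From qsqsqsvzzsqsqsq, 2 further steps: qsqsqsvzzsqsqsq → qsqsqsqsvzzsqsqsqsq → (answer).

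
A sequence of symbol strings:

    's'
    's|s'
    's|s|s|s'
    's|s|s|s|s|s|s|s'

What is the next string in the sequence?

s(k+1) = s(k)·|·s(k) — each term doubles the last with '|' between the halves.
One more doubling of s|s|s|s|s|s|s|s gives the answer.

s|s|s|s|s|s|s|s|s|s|s|s|s|s|s|s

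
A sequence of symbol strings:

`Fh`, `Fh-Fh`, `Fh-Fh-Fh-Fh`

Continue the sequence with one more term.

Every step duplicates the string with '-' between the halves.
One more doubling of Fh-Fh-Fh-Fh gives the answer.

Fh-Fh-Fh-Fh-Fh-Fh-Fh-Fh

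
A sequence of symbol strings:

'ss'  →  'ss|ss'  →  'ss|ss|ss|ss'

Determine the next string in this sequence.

Every step duplicates the string with '|' between the halves.
Doubling ss|ss|ss|ss with '|' between the halves:

ss|ss|ss|ss|ss|ss|ss|ss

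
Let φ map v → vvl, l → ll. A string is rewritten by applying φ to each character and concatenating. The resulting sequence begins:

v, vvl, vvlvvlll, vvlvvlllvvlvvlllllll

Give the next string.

Rewriting the 20 symbols of vvlvvlllvvlvvlllllll one by one yields vvl vvl ll vvl vvl ll ll ll vvl vvl ll vvl vvl ll ll ll ll ll ll ll; concatenated:

vvlvvlllvvlvvlllllllvvlvvlllvvlvvlllllllllllllll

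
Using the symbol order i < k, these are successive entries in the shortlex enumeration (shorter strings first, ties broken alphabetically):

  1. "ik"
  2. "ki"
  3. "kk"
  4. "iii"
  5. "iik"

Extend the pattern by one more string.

The successor of iik increments the rightmost position that isn't already k and resets every position after it to i.

iki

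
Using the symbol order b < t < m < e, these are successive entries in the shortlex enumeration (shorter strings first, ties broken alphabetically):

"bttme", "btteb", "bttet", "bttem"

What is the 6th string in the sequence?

btmbb

Advancing 2 positions from bttem through bttem → bttee reaches term 6.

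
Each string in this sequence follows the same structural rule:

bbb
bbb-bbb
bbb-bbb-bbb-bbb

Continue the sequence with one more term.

s(k+1) = s(k)·-·s(k) — each term doubles the last with '-' between the halves.
So the next term is two copies of bbb-bbb-bbb-bbb with '-' between the halves.

bbb-bbb-bbb-bbb-bbb-bbb-bbb-bbb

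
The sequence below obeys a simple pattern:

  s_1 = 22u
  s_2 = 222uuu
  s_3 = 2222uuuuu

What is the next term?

Reading off run lengths: 2 runs 2, 3, 4; u runs 1, 3, 5 — each is linear in n (n = 1, 2, …).
For the next term, n = 4, so the run lengths are 5, 7.

22222uuuuuuu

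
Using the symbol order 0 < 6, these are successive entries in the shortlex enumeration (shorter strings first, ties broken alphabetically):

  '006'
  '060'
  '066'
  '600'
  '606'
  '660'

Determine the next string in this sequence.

Find the rightmost character of 660 below 6, bump it to the next letter, and reset everything to its right to 0.

666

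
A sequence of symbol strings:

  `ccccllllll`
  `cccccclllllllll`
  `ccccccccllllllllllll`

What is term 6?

cccccccccccccclllllllllllllllllllll

The n-th term is 2n c's then 3n l's, where the shown terms are n = 2, 3, 4.
At n = 7 the blocks have lengths 14, 21.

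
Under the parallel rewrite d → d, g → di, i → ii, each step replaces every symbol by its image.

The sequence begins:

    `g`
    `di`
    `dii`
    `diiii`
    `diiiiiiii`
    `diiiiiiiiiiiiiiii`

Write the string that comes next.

φ(diiiiiiiiiiiiiiii) expands symbol-by-symbol to d ii ii ii ii ii ii ii ii ii ii ii ii ii ii ii ii; joining the 17 pieces gives the next term.

diiiiiiiiiiiiiiiiiiiiiiiiiiiiiiii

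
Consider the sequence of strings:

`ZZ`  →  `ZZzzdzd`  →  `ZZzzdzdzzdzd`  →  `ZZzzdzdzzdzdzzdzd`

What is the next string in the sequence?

Every step adds zzdzd to the end: s(k+1) = s(k)·zzdzd.
Applying this once more to ZZzzdzdzzdzdzzdzd:

ZZzzdzdzzdzdzzdzdzzdzd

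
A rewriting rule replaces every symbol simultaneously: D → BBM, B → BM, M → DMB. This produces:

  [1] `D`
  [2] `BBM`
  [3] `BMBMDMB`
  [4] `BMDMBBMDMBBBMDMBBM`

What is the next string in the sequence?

Applying the rule to each of the 18 symbols of BMDMBBMDMBBBMDMBBM gives the pieces BM DMB BBM DMB BM BM DMB BBM DMB BM BM BM DMB BBM DMB BM BM DMB, which concatenate to the answer.

BMDMBBBMDMBBMBMDMBBBMDMBBMBMBMDMBBBMDMBBMBMDMB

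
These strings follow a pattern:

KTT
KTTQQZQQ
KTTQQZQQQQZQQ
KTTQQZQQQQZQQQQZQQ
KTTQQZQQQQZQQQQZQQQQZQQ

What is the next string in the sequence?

KTTQQZQQQQZQQQQZQQQQZQQQQZQQ

Every step adds QQZQQ to the end: s(k+1) = s(k)·QQZQQ.
So the next term is KTTQQZQQQQZQQQQZQQQQZQQ·QQZQQ.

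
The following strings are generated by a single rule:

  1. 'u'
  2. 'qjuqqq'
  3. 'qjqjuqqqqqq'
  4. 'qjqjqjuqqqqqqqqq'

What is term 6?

qjqjqjqjqjuqqqqqqqqqqqqqqq

Each term wraps the previous one in qj on the left and qqq on the right.
From qjqjqjuqqqqqqqqq, 2 further steps: qjqjqjuqqqqqqqqq → qjqjqjqjuqqqqqqqqqqqq → (answer).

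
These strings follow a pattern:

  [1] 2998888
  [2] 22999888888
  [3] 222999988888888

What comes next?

Term n consists of n-1 2's, followed by n 9's, followed by 2n 8's, where the shown terms are n = 2, 3, 4.
At n = 5 the blocks have lengths 4, 5, 10.

2222999998888888888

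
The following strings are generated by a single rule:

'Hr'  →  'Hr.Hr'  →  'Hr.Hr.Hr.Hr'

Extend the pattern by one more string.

Each string is two copies of the previous one joined by '.'.
One more doubling of Hr.Hr.Hr.Hr gives the answer.

Hr.Hr.Hr.Hr.Hr.Hr.Hr.Hr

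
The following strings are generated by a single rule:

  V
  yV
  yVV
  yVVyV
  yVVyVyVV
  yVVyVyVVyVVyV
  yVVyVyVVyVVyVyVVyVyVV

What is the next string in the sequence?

This is a Fibonacci-style word recurrence s(k) = s(k−1)·s(k−2): e.g. yV·V = yVV.
So term 8 is yVVyVyVVyVVyVyVVyVyVV·yVVyVyVVyVVyV.

yVVyVyVVyVVyVyVVyVyVVyVVyVyVVyVVyV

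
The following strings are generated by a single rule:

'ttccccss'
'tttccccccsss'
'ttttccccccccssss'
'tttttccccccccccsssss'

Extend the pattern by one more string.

ttttttccccccccccccssssss

Each string has the form t^{n} c^{2n} s^{n}, where the shown terms are n = 2, 3, 4, 5.
For the next term, n = 6, so the run lengths are 6, 12, 6.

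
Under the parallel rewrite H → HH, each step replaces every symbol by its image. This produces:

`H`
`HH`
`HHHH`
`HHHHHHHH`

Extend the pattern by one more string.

HHHHHHHHHHHHHHHH

Expanding HHHHHHHH: H→HH, H→HH, H→HH, H→HH, H→HH, H→HH, H→HH, H→HH. Concatenated: HH HH HH HH HH HH HH HH.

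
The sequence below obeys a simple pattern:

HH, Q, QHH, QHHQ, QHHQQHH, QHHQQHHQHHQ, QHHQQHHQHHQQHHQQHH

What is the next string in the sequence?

From term 3 onward, concatenate the last term with the second-to-last: Q·HH = QHH, QHH·Q = QHHQ, …
So term 8 is QHHQQHHQHHQQHHQQHH·QHHQQHHQHHQ.

QHHQQHHQHHQQHHQQHHQHHQQHHQHHQ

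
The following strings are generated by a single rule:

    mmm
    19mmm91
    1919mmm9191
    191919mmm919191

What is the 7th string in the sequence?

191919191919mmm919191919191

Each term wraps the previous one in 19 on the left and 91 on the right.
From 191919mmm919191, 3 further steps: 191919mmm919191 → 19191919mmm91919191 → 1919191919mmm9191919191 → (answer).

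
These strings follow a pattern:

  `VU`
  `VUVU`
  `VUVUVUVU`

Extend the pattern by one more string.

VUVUVUVUVUVUVUVU

s(k+1) = s(k)·s(k) — each term doubles the last.
One more doubling of VUVUVUVU gives the answer.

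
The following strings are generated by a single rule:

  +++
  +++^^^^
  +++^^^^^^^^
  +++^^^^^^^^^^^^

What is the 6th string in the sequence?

+++^^^^^^^^^^^^^^^^^^^^

The strings grow by a fixed suffix ^^^^ each time.
From +++^^^^^^^^^^^^, 2 further steps: +++^^^^^^^^^^^^ → +++^^^^^^^^^^^^^^^^ → (answer).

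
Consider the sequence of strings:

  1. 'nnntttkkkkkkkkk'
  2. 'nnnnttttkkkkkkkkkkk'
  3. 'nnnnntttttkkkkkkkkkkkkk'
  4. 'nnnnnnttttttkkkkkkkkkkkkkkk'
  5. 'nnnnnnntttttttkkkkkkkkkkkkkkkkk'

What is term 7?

nnnnnnnnntttttttttkkkkkkkkkkkkkkkkkkkkk

Each string has the form n^{n} t^{n} k^{2n+3}, where the shown terms are n = 3, 4, 5, 6, 7.
Setting n = 9 gives 9, 9, 21 characters in each block.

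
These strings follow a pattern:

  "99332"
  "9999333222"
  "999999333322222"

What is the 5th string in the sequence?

9999999999333333222222222

Each string has the form 9^{2n} 3^{n+1} 2^{2n-1} (n = 1, 2, …).
Setting n = 5 gives 10, 6, 9 characters in each block.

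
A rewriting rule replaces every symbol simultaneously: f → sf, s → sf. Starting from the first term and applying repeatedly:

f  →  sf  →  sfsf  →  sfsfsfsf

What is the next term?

Rewriting each symbol of sfsfsfsf: s→sf, f→sf, s→sf, f→sf, s→sf, f→sf, s→sf, f→sf, which concatenates to sf sf sf sf sf sf sf sf.

sfsfsfsfsfsfsfsf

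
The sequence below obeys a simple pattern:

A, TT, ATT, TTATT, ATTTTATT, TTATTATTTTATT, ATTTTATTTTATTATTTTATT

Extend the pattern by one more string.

This is a Fibonacci-style word recurrence s(k) = s(k−2)·s(k−1): e.g. A·TT = ATT.
So term 8 is TTATTATTTTATT·ATTTTATTTTATTATTTTATT.

TTATTATTTTATTATTTTATTTTATTATTTTATT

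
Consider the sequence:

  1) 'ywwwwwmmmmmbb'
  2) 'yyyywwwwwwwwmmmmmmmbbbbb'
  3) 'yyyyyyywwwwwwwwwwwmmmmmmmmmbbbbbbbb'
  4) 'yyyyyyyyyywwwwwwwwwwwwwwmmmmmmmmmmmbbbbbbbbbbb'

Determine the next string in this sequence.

The n-th term is 3n-2 y's then 3n+2 w's then 2n+3 m's then 3n-1 b's (n = 1, 2, …).
For the next term, n = 5, so the run lengths are 13, 17, 13, 14.

yyyyyyyyyyyyywwwwwwwwwwwwwwwwwmmmmmmmmmmmmmbbbbbbbbbbbbbb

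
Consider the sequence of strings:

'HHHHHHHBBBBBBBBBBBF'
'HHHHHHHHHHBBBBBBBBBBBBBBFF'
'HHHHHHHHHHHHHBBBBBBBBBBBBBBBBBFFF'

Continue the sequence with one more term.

Reading off run lengths: H runs 7, 10, 13; B runs 11, 14, 17; F runs 1, 2, 3 — each is linear in n, where the shown terms are n = 3, 4, 5.
Setting n = 6 gives 16, 20, 4 characters in each block.

HHHHHHHHHHHHHHHHBBBBBBBBBBBBBBBBBBBBFFFF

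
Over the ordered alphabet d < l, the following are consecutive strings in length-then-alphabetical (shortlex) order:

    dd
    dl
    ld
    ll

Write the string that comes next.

After ll the length-2 strings are exhausted; the first length-3 string is 3 copies of d.

ddd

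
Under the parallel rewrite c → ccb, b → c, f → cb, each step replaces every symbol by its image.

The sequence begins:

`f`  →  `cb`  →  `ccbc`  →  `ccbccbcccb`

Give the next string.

Rewriting each symbol of ccbccbcccb: c→ccb, c→ccb, b→c, c→ccb, c→ccb, b→c, c→ccb, c→ccb, c→ccb, b→c, which concatenates to ccb ccb c ccb ccb c ccb ccb ccb c.

ccbccbcccbccbcccbccbccbc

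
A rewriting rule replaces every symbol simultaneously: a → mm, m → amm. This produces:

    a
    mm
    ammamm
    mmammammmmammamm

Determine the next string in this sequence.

ammammmmammammmmammammammammmmammammmmammamm

Applying the rule to each of the 16 symbols of mmammammmmammamm gives the pieces amm amm mm amm amm mm amm amm amm amm mm amm amm mm amm amm, which concatenate to the answer.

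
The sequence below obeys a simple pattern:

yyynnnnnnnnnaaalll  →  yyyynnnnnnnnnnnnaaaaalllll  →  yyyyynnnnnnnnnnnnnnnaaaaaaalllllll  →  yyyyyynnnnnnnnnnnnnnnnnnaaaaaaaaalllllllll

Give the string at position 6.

Term n consists of n+1 y's, followed by 3n+3 n's, followed by 2n-1 a's, followed by 2n-1 l's, where the shown terms are n = 2, 3, 4, 5.
For term 6, n = 7, so the run lengths are 8, 24, 13, 13.

yyyyyyyynnnnnnnnnnnnnnnnnnnnnnnnaaaaaaaaaaaaalllllllllllll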